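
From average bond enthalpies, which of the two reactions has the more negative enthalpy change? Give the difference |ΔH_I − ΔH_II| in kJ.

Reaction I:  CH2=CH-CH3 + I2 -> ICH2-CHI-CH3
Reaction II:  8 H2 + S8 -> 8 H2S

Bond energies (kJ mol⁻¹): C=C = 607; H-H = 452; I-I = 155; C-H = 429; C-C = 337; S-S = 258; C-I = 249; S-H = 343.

Reaction I:
  Bonds broken (reactants):
    C-C: 1 × 337 = 337
    C-H: 6 × 429 = 2574
    C=C: 1 × 607 = 607
    I-I: 1 × 155 = 155
    Σ(broken) = 3673 kJ
  Bonds formed (products):
    C-C: 2 × 337 = 674
    C-H: 6 × 429 = 2574
    C-I: 2 × 249 = 498
    Σ(formed) = 3746 kJ
  ΔH_I = 3673 − 3746 = −73 kJ
Reaction II:
  Bonds broken (reactants):
    H-H: 8 × 452 = 3616
    S-S: 8 × 258 = 2064
    Σ(broken) = 5680 kJ
  Bonds formed (products):
    S-H: 16 × 343 = 5488
    Σ(formed) = 5488 kJ
  ΔH_II = 5680 − 5488 = +192 kJ
ΔH_I − ΔH_II = −265 kJ, so reaction I has the more negative ΔH; |ΔH_I − ΔH_II| = 265 kJ.

Reaction I, by 265 kJ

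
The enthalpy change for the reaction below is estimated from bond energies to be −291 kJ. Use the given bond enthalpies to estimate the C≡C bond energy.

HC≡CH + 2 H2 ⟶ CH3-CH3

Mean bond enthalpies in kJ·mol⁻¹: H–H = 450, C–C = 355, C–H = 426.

Let D be the C≡C bond energy.
Σ(broken) = 1×D + 2×426 + 2×450 = 1752 + D
Σ(formed) = 1×355 + 6×426 = 2911
ΔH = Σ(broken) − Σ(formed) = (1752 + D) − (2911) = −1159 + D
Setting this equal to −291 kJ gives D = 868 kJ/mol.

D(C≡C) ≈ 868 kJ/mol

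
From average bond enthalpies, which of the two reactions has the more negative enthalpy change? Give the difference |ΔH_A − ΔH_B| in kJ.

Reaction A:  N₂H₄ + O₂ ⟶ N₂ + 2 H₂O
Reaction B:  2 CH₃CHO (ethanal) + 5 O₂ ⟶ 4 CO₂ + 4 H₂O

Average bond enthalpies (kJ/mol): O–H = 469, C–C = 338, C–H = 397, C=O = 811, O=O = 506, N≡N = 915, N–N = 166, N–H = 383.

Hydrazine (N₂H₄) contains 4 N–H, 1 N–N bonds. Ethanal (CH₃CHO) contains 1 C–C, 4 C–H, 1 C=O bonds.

Reaction B, by 1649 kJ

Reaction A:
  Bonds broken (reactants):
    N–H: 4 × 383 = 1532
    N–N: 1 × 166 = 166
    O=O: 1 × 506 = 506
    Σ(broken) = 2204 kJ
  Bonds formed (products):
    N≡N: 1 × 915 = 915
    O–H: 4 × 469 = 1876
    Σ(formed) = 2791 kJ
  ΔH_A = 2204 − 2791 = −587 kJ
Reaction B:
  Bonds broken (reactants):
    C–C: 2 × 338 = 676
    C–H: 8 × 397 = 3176
    C=O: 2 × 811 = 1622
    O=O: 5 × 506 = 2530
    Σ(broken) = 8004 kJ
  Bonds formed (products):
    C=O: 8 × 811 = 6488
    O–H: 8 × 469 = 3752
    Σ(formed) = 10240 kJ
  ΔH_B = 8004 − 10240 = −2236 kJ
ΔH_A − ΔH_B = +1649 kJ, so reaction B has the more negative ΔH; |ΔH_A − ΔH_B| = 1649 kJ.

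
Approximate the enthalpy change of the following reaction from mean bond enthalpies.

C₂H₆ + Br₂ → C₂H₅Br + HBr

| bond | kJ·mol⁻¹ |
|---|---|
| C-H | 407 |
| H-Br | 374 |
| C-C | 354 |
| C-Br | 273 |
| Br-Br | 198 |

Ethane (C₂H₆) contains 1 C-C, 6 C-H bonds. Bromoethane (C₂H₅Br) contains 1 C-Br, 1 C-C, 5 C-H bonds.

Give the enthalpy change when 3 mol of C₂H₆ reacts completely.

ΔH = −126 kJ

Bonds broken (reactants):
  Br-Br: 1 × 198 = 198
  C-C: 1 × 354 = 354
  C-H: 6 × 407 = 2442
  Σ(broken) = 2994 kJ
Bonds formed (products):
  C-Br: 1 × 273 = 273
  C-C: 1 × 354 = 354
  C-H: 5 × 407 = 2035
  H-Br: 1 × 374 = 374
  Σ(formed) = 3036 kJ
ΔH = Σ(broken) − Σ(formed) = 2994 − 3036 = −42 kJ
For 3× the reaction as written: 3 × (−42) = −126 kJ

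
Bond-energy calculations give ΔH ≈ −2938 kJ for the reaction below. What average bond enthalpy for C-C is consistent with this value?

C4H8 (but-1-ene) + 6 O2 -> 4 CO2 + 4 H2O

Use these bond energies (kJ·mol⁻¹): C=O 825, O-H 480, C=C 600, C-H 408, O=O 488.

D(C-C) ≈ 355 kJ/mol

Let D be the C-C bond energy.
Σ(broken) = 2×D + 8×408 + 1×600 + 6×488 = 6792 + 2D
Σ(formed) = 8×825 + 8×480 = 10440
ΔH = Σ(broken) − Σ(formed) = (6792 + 2D) − (10440) = −3648 + 2D
Setting this equal to −2938 kJ gives 2D = 710, so D = 355 kJ/mol.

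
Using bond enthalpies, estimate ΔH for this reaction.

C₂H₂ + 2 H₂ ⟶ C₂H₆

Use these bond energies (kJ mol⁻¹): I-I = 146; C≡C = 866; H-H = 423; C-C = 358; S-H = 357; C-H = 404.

Bonds broken (reactants):
  C≡C: 1 × 866 = 866
  C-H: 2 × 404 = 808
  H-H: 2 × 423 = 846
  Σ(broken) = 2520 kJ
Bonds formed (products):
  C-C: 1 × 358 = 358
  C-H: 6 × 404 = 2424
  Σ(formed) = 2782 kJ
ΔH = Σ(broken) − Σ(formed) = 2520 − 2782 = −262 kJ

ΔH ≈ −262 kJ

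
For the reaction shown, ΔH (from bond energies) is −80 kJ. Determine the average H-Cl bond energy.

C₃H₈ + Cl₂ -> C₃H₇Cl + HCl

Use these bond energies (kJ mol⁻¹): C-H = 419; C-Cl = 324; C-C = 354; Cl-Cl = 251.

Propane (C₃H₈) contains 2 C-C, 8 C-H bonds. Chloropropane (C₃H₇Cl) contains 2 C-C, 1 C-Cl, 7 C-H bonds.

Let D be the H-Cl bond energy.
Σ(broken) = 2×354 + 8×419 + 1×251 = 4311
Σ(formed) = 2×354 + 1×324 + 7×419 + 1×D = 3965 + D
ΔH = Σ(broken) − Σ(formed) = (4311) − (3965 + D) = +346 − D
Setting this equal to −80 kJ gives D = 426 kJ/mol.

D(H-Cl) ≈ 426 kJ/mol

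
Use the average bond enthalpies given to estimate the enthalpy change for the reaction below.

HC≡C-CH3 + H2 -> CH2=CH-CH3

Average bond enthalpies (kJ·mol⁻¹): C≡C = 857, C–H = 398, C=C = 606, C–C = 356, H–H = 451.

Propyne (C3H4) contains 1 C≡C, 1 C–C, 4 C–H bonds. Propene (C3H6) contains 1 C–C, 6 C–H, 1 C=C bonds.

ΔH ≈ −94 kJ

Bonds broken (reactants):
  C≡C: 1 × 857 = 857
  C–C: 1 × 356 = 356
  C–H: 4 × 398 = 1592
  H–H: 1 × 451 = 451
  Σ(broken) = 3256 kJ
Bonds formed (products):
  C–C: 1 × 356 = 356
  C–H: 6 × 398 = 2388
  C=C: 1 × 606 = 606
  Σ(formed) = 3350 kJ
ΔH = Σ(broken) − Σ(formed) = 3256 − 3350 = −94 kJ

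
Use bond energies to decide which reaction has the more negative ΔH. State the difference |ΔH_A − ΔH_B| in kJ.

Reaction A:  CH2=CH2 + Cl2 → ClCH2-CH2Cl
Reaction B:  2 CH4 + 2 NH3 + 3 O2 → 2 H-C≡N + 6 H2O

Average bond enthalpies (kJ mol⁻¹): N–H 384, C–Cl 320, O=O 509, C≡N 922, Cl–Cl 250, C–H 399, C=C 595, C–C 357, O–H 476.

Reaction A:
  Bonds broken (reactants):
    C–H: 4 × 399 = 1596
    C=C: 1 × 595 = 595
    Cl–Cl: 1 × 250 = 250
    Σ(broken) = 2441 kJ
  Bonds formed (products):
    C–C: 1 × 357 = 357
    C–Cl: 2 × 320 = 640
    C–H: 4 × 399 = 1596
    Σ(formed) = 2593 kJ
  ΔH_A = 2441 − 2593 = −152 kJ
Reaction B:
  Bonds broken (reactants):
    C–H: 8 × 399 = 3192
    N–H: 6 × 384 = 2304
    O=O: 3 × 509 = 1527
    Σ(broken) = 7023 kJ
  Bonds formed (products):
    C≡N: 2 × 922 = 1844
    C–H: 2 × 399 = 798
    O–H: 12 × 476 = 5712
    Σ(formed) = 8354 kJ
  ΔH_B = 7023 − 8354 = −1331 kJ
ΔH_A − ΔH_B = +1179 kJ, so reaction B has the more negative ΔH; |ΔH_A − ΔH_B| = 1179 kJ.

Reaction B, by 1179 kJ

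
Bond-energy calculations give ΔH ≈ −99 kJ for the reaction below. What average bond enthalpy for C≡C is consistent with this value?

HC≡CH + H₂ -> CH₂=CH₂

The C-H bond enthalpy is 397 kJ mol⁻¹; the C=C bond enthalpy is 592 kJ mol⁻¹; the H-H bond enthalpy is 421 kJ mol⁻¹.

Let D be the C≡C bond energy.
Σ(broken) = 1×D + 2×397 + 1×421 = 1215 + D
Σ(formed) = 4×397 + 1×592 = 2180
ΔH = Σ(broken) − Σ(formed) = (1215 + D) − (2180) = −965 + D
Setting this equal to −99 kJ gives D = 866 kJ/mol.

D(C≡C) ≈ 866 kJ/mol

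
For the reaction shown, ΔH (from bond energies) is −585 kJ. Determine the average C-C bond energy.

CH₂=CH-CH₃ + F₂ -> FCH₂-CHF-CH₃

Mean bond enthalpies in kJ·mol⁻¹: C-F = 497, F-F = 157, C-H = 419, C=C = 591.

D(C-C) ≈ 339 kJ/mol

Let D be the C-C bond energy.
Σ(broken) = 1×D + 6×419 + 1×591 + 1×157 = 3262 + D
Σ(formed) = 2×D + 2×497 + 6×419 = 3508 + 2D
ΔH = Σ(broken) − Σ(formed) = (3262 + D) − (3508 + 2D) = −246 − D
Setting this equal to −585 kJ gives D = 339 kJ/mol.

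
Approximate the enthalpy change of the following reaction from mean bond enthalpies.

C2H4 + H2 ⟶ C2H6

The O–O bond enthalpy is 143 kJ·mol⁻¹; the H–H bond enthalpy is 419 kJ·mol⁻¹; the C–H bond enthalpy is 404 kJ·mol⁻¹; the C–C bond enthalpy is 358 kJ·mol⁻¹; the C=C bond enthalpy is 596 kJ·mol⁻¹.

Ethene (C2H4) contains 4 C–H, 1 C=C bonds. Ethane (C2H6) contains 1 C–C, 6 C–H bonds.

ΔH ≈ −151 kJ

Bonds broken (reactants):
  C–H: 4 × 404 = 1616
  C=C: 1 × 596 = 596
  H–H: 1 × 419 = 419
  Σ(broken) = 2631 kJ
Bonds formed (products):
  C–C: 1 × 358 = 358
  C–H: 6 × 404 = 2424
  Σ(formed) = 2782 kJ
ΔH = Σ(broken) − Σ(formed) = 2631 − 2782 = −151 kJ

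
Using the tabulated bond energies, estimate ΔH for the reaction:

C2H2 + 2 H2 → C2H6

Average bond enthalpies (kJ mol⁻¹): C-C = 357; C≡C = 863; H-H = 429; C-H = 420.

ΔH ≈ −316 kJ

Bonds broken (reactants):
  C≡C: 1 × 863 = 863
  C-H: 2 × 420 = 840
  H-H: 2 × 429 = 858
  Σ(broken) = 2561 kJ
Bonds formed (products):
  C-C: 1 × 357 = 357
  C-H: 6 × 420 = 2520
  Σ(formed) = 2877 kJ
ΔH = Σ(broken) − Σ(formed) = 2561 − 2877 = −316 kJ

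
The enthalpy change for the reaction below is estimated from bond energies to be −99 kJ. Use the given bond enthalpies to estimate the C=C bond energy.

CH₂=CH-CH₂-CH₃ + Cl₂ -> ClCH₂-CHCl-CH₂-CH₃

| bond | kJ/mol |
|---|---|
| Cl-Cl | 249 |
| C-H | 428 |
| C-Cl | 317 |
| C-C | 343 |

D(C=C) ≈ 629 kJ/mol

Let D be the C=C bond energy.
Σ(broken) = 2×343 + 8×428 + 1×D + 1×249 = 4359 + D
Σ(formed) = 3×343 + 2×317 + 8×428 = 5087
ΔH = Σ(broken) − Σ(formed) = (4359 + D) − (5087) = −728 + D
Setting this equal to −99 kJ gives D = 629 kJ/mol.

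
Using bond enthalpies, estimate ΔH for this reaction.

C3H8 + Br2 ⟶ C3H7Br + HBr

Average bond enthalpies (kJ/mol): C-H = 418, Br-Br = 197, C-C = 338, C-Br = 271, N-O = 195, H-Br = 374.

Bonds broken (reactants):
  Br-Br: 1 × 197 = 197
  C-C: 2 × 338 = 676
  C-H: 8 × 418 = 3344
  Σ(broken) = 4217 kJ
Bonds formed (products):
  C-Br: 1 × 271 = 271
  C-C: 2 × 338 = 676
  C-H: 7 × 418 = 2926
  H-Br: 1 × 374 = 374
  Σ(formed) = 4247 kJ
ΔH = Σ(broken) − Σ(formed) = 4217 − 4247 = −30 kJ

ΔH ≈ −30 kJ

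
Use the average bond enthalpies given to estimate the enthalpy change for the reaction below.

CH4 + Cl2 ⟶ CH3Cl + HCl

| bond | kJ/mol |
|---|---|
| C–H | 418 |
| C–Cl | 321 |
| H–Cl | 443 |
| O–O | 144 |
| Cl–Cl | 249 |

ΔH ≈ −97 kJ

Bonds broken (reactants):
  C–H: 4 × 418 = 1672
  Cl–Cl: 1 × 249 = 249
  Σ(broken) = 1921 kJ
Bonds formed (products):
  C–Cl: 1 × 321 = 321
  C–H: 3 × 418 = 1254
  H–Cl: 1 × 443 = 443
  Σ(formed) = 2018 kJ
ΔH = Σ(broken) − Σ(formed) = 1921 − 2018 = −97 kJ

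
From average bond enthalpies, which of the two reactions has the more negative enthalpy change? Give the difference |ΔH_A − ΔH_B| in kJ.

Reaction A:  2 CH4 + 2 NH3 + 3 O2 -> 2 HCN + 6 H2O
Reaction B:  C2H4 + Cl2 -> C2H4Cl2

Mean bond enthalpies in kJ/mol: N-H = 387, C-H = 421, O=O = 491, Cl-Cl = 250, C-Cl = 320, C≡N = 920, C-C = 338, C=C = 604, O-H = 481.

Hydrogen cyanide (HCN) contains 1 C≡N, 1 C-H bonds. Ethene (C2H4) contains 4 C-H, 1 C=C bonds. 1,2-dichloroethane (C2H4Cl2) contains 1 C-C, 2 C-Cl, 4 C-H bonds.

Reaction A:
  Bonds broken (reactants):
    C-H: 8 × 421 = 3368
    N-H: 6 × 387 = 2322
    O=O: 3 × 491 = 1473
    Σ(broken) = 7163 kJ
  Bonds formed (products):
    C≡N: 2 × 920 = 1840
    C-H: 2 × 421 = 842
    O-H: 12 × 481 = 5772
    Σ(formed) = 8454 kJ
  ΔH_A = 7163 − 8454 = −1291 kJ
Reaction B:
  Bonds broken (reactants):
    C-H: 4 × 421 = 1684
    C=C: 1 × 604 = 604
    Cl-Cl: 1 × 250 = 250
    Σ(broken) = 2538 kJ
  Bonds formed (products):
    C-C: 1 × 338 = 338
    C-Cl: 2 × 320 = 640
    C-H: 4 × 421 = 1684
    Σ(formed) = 2662 kJ
  ΔH_B = 2538 − 2662 = −124 kJ
ΔH_A − ΔH_B = −1167 kJ, so reaction A has the more negative ΔH; |ΔH_A − ΔH_B| = 1167 kJ.

Reaction A, by 1167 kJ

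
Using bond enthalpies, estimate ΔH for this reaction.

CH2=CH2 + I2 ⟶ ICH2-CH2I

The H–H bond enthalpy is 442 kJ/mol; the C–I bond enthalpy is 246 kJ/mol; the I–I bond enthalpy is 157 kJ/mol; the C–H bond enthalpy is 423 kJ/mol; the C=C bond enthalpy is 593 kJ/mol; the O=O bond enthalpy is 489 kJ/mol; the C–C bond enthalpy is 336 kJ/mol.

ΔH ≈ −78 kJ

Bonds broken (reactants):
  C–H: 4 × 423 = 1692
  C=C: 1 × 593 = 593
  I–I: 1 × 157 = 157
  Σ(broken) = 2442 kJ
Bonds formed (products):
  C–C: 1 × 336 = 336
  C–H: 4 × 423 = 1692
  C–I: 2 × 246 = 492
  Σ(formed) = 2520 kJ
ΔH = Σ(broken) − Σ(formed) = 2442 − 2520 = −78 kJ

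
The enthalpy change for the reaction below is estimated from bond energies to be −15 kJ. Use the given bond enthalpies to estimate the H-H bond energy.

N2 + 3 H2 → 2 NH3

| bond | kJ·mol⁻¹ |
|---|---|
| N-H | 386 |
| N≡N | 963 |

Let D be the H-H bond energy.
Σ(broken) = 3×D + 1×963 = 963 + 3D
Σ(formed) = 6×386 = 2316
ΔH = Σ(broken) − Σ(formed) = (963 + 3D) − (2316) = −1353 + 3D
Setting this equal to −15 kJ gives 3D = 1338, so D = 446 kJ/mol.

D(H-H) ≈ 446 kJ/mol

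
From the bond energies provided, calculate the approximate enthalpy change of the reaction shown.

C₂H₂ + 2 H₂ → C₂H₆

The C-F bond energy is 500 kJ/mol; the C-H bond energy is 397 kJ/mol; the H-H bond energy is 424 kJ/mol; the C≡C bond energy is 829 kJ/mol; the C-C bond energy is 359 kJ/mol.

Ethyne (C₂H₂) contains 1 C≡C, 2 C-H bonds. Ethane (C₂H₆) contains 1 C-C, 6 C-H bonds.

ΔH ≈ −270 kJ

Bonds broken (reactants):
  C≡C: 1 × 829 = 829
  C-H: 2 × 397 = 794
  H-H: 2 × 424 = 848
  Σ(broken) = 2471 kJ
Bonds formed (products):
  C-C: 1 × 359 = 359
  C-H: 6 × 397 = 2382
  Σ(formed) = 2741 kJ
ΔH = Σ(broken) − Σ(formed) = 2471 − 2741 = −270 kJ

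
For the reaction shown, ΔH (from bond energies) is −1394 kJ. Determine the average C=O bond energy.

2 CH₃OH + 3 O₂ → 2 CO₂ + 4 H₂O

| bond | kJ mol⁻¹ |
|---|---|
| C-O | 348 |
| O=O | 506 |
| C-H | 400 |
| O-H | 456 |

D(C=O) ≈ 818 kJ/mol

Let D be the C=O bond energy.
Σ(broken) = 6×400 + 2×348 + 2×456 + 3×506 = 5526
Σ(formed) = 4×D + 8×456 = 3648 + 4D
ΔH = Σ(broken) − Σ(formed) = (5526) − (3648 + 4D) = +1878 − 4D
Setting this equal to −1394 kJ gives 4D = 3272, so D = 818 kJ/mol.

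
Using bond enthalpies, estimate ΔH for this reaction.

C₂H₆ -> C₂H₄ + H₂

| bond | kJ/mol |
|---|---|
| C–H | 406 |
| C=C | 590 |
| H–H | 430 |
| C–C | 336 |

ΔH ≈ +128 kJ

Bonds broken (reactants):
  C–C: 1 × 336 = 336
  C–H: 6 × 406 = 2436
  Σ(broken) = 2772 kJ
Bonds formed (products):
  C–H: 4 × 406 = 1624
  C=C: 1 × 590 = 590
  H–H: 1 × 430 = 430
  Σ(formed) = 2644 kJ
ΔH = Σ(broken) − Σ(formed) = 2772 − 2644 = +128 kJ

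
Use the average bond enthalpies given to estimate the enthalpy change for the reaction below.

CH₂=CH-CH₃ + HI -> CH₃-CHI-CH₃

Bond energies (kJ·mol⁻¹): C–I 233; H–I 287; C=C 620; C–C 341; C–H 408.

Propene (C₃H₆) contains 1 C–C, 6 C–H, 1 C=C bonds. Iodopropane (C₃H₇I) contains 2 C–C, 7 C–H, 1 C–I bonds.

ΔH ≈ −75 kJ

Bonds broken (reactants):
  C–C: 1 × 341 = 341
  C–H: 6 × 408 = 2448
  C=C: 1 × 620 = 620
  H–I: 1 × 287 = 287
  Σ(broken) = 3696 kJ
Bonds formed (products):
  C–C: 2 × 341 = 682
  C–H: 7 × 408 = 2856
  C–I: 1 × 233 = 233
  Σ(formed) = 3771 kJ
ΔH = Σ(broken) − Σ(formed) = 3696 − 3771 = −75 kJ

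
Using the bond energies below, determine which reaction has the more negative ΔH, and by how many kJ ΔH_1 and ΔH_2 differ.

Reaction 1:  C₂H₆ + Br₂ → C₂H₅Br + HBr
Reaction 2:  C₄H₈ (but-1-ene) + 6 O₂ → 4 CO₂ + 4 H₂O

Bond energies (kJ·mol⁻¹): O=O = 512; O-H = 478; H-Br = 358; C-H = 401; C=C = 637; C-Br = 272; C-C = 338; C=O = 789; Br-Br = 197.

Reaction 1:
  Bonds broken (reactants):
    Br-Br: 1 × 197 = 197
    C-C: 1 × 338 = 338
    C-H: 6 × 401 = 2406
    Σ(broken) = 2941 kJ
  Bonds formed (products):
    C-Br: 1 × 272 = 272
    C-C: 1 × 338 = 338
    C-H: 5 × 401 = 2005
    H-Br: 1 × 358 = 358
    Σ(formed) = 2973 kJ
  ΔH_1 = 2941 − 2973 = −32 kJ
Reaction 2:
  Bonds broken (reactants):
    C-C: 2 × 338 = 676
    C-H: 8 × 401 = 3208
    C=C: 1 × 637 = 637
    O=O: 6 × 512 = 3072
    Σ(broken) = 7593 kJ
  Bonds formed (products):
    C=O: 8 × 789 = 6312
    O-H: 8 × 478 = 3824
    Σ(formed) = 10136 kJ
  ΔH_2 = 7593 − 10136 = −2543 kJ
ΔH_1 − ΔH_2 = +2511 kJ, so reaction 2 has the more negative ΔH; |ΔH_1 − ΔH_2| = 2511 kJ.

Reaction 2, by 2511 kJ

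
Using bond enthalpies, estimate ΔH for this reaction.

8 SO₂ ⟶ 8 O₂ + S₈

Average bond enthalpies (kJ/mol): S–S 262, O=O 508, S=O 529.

Bonds broken (reactants):
  S=O: 16 × 529 = 8464
  Σ(broken) = 8464 kJ
Bonds formed (products):
  O=O: 8 × 508 = 4064
  S–S: 8 × 262 = 2096
  Σ(formed) = 6160 kJ
ΔH = Σ(broken) − Σ(formed) = 8464 − 6160 = +2304 kJ

ΔH ≈ +2304 kJ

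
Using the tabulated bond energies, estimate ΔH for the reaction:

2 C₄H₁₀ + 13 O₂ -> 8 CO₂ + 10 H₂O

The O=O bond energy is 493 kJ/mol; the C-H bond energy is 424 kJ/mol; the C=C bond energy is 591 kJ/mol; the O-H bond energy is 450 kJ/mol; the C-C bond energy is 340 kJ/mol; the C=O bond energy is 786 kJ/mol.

Bonds broken (reactants):
  C-C: 6 × 340 = 2040
  C-H: 20 × 424 = 8480
  O=O: 13 × 493 = 6409
  Σ(broken) = 16929 kJ
Bonds formed (products):
  C=O: 16 × 786 = 12576
  O-H: 20 × 450 = 9000
  Σ(formed) = 21576 kJ
ΔH = Σ(broken) − Σ(formed) = 16929 − 21576 = −4647 kJ

ΔH ≈ −4647 kJ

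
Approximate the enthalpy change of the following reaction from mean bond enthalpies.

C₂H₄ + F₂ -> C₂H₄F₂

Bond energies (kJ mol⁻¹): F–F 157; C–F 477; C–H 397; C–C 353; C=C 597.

Bonds broken (reactants):
  C–H: 4 × 397 = 1588
  C=C: 1 × 597 = 597
  F–F: 1 × 157 = 157
  Σ(broken) = 2342 kJ
Bonds formed (products):
  C–C: 1 × 353 = 353
  C–F: 2 × 477 = 954
  C–H: 4 × 397 = 1588
  Σ(formed) = 2895 kJ
ΔH = Σ(broken) − Σ(formed) = 2342 − 2895 = −553 kJ

ΔH ≈ −553 kJ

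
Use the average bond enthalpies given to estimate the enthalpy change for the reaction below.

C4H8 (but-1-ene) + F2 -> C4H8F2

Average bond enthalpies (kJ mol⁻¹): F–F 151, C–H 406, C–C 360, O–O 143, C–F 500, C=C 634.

Bonds broken (reactants):
  C–C: 2 × 360 = 720
  C–H: 8 × 406 = 3248
  C=C: 1 × 634 = 634
  F–F: 1 × 151 = 151
  Σ(broken) = 4753 kJ
Bonds formed (products):
  C–C: 3 × 360 = 1080
  C–F: 2 × 500 = 1000
  C–H: 8 × 406 = 3248
  Σ(formed) = 5328 kJ
ΔH = Σ(broken) − Σ(formed) = 4753 − 5328 = −575 kJ

ΔH ≈ −575 kJ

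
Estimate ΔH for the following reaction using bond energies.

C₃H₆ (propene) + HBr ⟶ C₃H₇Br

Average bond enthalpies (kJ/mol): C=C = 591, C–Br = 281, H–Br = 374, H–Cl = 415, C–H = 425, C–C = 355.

ΔH ≈ −96 kJ

Bonds broken (reactants):
  C–C: 1 × 355 = 355
  C–H: 6 × 425 = 2550
  C=C: 1 × 591 = 591
  H–Br: 1 × 374 = 374
  Σ(broken) = 3870 kJ
Bonds formed (products):
  C–Br: 1 × 281 = 281
  C–C: 2 × 355 = 710
  C–H: 7 × 425 = 2975
  Σ(formed) = 3966 kJ
ΔH = Σ(broken) − Σ(formed) = 3870 − 3966 = −96 kJ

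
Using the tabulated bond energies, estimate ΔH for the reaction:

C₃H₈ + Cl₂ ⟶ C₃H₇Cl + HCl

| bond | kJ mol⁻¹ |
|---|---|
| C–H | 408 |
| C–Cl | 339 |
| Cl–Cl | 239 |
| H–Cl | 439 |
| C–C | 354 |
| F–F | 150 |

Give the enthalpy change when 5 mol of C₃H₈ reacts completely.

Bonds broken (reactants):
  C–C: 2 × 354 = 708
  C–H: 8 × 408 = 3264
  Cl–Cl: 1 × 239 = 239
  Σ(broken) = 4211 kJ
Bonds formed (products):
  C–C: 2 × 354 = 708
  C–Cl: 1 × 339 = 339
  C–H: 7 × 408 = 2856
  H–Cl: 1 × 439 = 439
  Σ(formed) = 4342 kJ
ΔH = Σ(broken) − Σ(formed) = 4211 − 4342 = −131 kJ
For 5× the reaction as written: 5 × (−131) = −655 kJ

ΔH = −655 kJ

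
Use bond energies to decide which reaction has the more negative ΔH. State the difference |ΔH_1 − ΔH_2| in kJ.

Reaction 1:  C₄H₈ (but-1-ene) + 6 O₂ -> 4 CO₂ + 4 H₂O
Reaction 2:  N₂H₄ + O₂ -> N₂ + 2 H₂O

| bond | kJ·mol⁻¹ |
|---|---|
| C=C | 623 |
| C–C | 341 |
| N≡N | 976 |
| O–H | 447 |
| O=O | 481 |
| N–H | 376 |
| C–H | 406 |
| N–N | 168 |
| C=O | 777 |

Reaction 1, by 1742 kJ

Reaction 1:
  Bonds broken (reactants):
    C–C: 2 × 341 = 682
    C–H: 8 × 406 = 3248
    C=C: 1 × 623 = 623
    O=O: 6 × 481 = 2886
    Σ(broken) = 7439 kJ
  Bonds formed (products):
    C=O: 8 × 777 = 6216
    O–H: 8 × 447 = 3576
    Σ(formed) = 9792 kJ
  ΔH_1 = 7439 − 9792 = −2353 kJ
Reaction 2:
  Bonds broken (reactants):
    N–H: 4 × 376 = 1504
    N–N: 1 × 168 = 168
    O=O: 1 × 481 = 481
    Σ(broken) = 2153 kJ
  Bonds formed (products):
    N≡N: 1 × 976 = 976
    O–H: 4 × 447 = 1788
    Σ(formed) = 2764 kJ
  ΔH_2 = 2153 − 2764 = −611 kJ
ΔH_1 − ΔH_2 = −1742 kJ, so reaction 1 has the more negative ΔH; |ΔH_1 − ΔH_2| = 1742 kJ.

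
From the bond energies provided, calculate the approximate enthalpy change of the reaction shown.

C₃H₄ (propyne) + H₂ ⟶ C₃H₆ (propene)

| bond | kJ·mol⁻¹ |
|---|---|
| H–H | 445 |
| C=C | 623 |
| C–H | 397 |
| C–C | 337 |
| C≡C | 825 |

Bonds broken (reactants):
  C≡C: 1 × 825 = 825
  C–C: 1 × 337 = 337
  C–H: 4 × 397 = 1588
  H–H: 1 × 445 = 445
  Σ(broken) = 3195 kJ
Bonds formed (products):
  C–C: 1 × 337 = 337
  C–H: 6 × 397 = 2382
  C=C: 1 × 623 = 623
  Σ(formed) = 3342 kJ
ΔH = Σ(broken) − Σ(formed) = 3195 − 3342 = −147 kJ

ΔH ≈ −147 kJ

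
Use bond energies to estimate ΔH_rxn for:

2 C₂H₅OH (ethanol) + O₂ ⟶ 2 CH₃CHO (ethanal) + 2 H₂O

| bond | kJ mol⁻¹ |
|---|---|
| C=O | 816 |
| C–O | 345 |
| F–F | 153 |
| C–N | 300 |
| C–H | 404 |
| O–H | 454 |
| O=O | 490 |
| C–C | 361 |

ΔH ≈ −552 kJ

Bonds broken (reactants):
  C–C: 2 × 361 = 722
  C–H: 10 × 404 = 4040
  C–O: 2 × 345 = 690
  O–H: 2 × 454 = 908
  O=O: 1 × 490 = 490
  Σ(broken) = 6850 kJ
Bonds formed (products):
  C–C: 2 × 361 = 722
  C–H: 8 × 404 = 3232
  C=O: 2 × 816 = 1632
  O–H: 4 × 454 = 1816
  Σ(formed) = 7402 kJ
ΔH = Σ(broken) − Σ(formed) = 6850 − 7402 = −552 kJ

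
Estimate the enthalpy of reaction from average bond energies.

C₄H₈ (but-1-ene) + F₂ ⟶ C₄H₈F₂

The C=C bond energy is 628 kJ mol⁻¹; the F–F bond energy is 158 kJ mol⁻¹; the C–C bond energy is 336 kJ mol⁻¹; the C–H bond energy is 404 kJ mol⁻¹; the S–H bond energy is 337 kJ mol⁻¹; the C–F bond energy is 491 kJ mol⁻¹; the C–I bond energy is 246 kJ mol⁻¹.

Bonds broken (reactants):
  C–C: 2 × 336 = 672
  C–H: 8 × 404 = 3232
  C=C: 1 × 628 = 628
  F–F: 1 × 158 = 158
  Σ(broken) = 4690 kJ
Bonds formed (products):
  C–C: 3 × 336 = 1008
  C–F: 2 × 491 = 982
  C–H: 8 × 404 = 3232
  Σ(formed) = 5222 kJ
ΔH = Σ(broken) − Σ(formed) = 4690 − 5222 = −532 kJ

ΔH ≈ −532 kJ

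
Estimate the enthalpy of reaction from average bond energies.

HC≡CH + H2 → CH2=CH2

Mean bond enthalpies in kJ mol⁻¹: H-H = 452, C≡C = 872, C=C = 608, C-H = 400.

ΔH ≈ −84 kJ

Bonds broken (reactants):
  C≡C: 1 × 872 = 872
  C-H: 2 × 400 = 800
  H-H: 1 × 452 = 452
  Σ(broken) = 2124 kJ
Bonds formed (products):
  C-H: 4 × 400 = 1600
  C=C: 1 × 608 = 608
  Σ(formed) = 2208 kJ
ΔH = Σ(broken) − Σ(formed) = 2124 − 2208 = −84 kJ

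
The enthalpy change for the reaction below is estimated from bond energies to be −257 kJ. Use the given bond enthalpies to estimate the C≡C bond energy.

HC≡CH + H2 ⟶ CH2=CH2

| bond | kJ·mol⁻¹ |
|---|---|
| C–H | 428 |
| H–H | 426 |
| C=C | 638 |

D(C≡C) ≈ 811 kJ/mol

Let D be the C≡C bond energy.
Σ(broken) = 1×D + 2×428 + 1×426 = 1282 + D
Σ(formed) = 4×428 + 1×638 = 2350
ΔH = Σ(broken) − Σ(formed) = (1282 + D) − (2350) = −1068 + D
Setting this equal to −257 kJ gives D = 811 kJ/mol.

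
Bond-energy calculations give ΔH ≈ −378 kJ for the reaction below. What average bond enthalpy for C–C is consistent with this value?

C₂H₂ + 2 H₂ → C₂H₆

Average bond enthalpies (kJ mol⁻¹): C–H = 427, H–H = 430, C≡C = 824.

D(C–C) ≈ 354 kJ/mol

Let D be the C–C bond energy.
Σ(broken) = 1×824 + 2×427 + 2×430 = 2538
Σ(formed) = 1×D + 6×427 = 2562 + D
ΔH = Σ(broken) − Σ(formed) = (2538) − (2562 + D) = −24 − D
Setting this equal to −378 kJ gives D = 354 kJ/mol.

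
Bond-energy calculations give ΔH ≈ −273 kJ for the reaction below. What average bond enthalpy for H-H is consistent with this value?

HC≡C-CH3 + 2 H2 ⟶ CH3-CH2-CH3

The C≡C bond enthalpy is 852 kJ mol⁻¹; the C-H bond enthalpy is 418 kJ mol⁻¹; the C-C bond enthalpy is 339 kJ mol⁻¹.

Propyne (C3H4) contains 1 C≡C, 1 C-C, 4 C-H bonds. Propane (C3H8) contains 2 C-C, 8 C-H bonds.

Let D be the H-H bond energy.
Σ(broken) = 1×852 + 1×339 + 4×418 + 2×D = 2863 + 2D
Σ(formed) = 2×339 + 8×418 = 4022
ΔH = Σ(broken) − Σ(formed) = (2863 + 2D) − (4022) = −1159 + 2D
Setting this equal to −273 kJ gives 2D = 886, so D = 443 kJ/mol.

D(H-H) ≈ 443 kJ/mol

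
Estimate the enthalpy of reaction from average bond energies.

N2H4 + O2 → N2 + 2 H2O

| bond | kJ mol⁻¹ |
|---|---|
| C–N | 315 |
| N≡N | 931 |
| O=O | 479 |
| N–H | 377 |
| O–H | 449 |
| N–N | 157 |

ΔH ≈ −583 kJ

Bonds broken (reactants):
  N–H: 4 × 377 = 1508
  N–N: 1 × 157 = 157
  O=O: 1 × 479 = 479
  Σ(broken) = 2144 kJ
Bonds formed (products):
  N≡N: 1 × 931 = 931
  O–H: 4 × 449 = 1796
  Σ(formed) = 2727 kJ
ΔH = Σ(broken) − Σ(formed) = 2144 − 2727 = −583 kJ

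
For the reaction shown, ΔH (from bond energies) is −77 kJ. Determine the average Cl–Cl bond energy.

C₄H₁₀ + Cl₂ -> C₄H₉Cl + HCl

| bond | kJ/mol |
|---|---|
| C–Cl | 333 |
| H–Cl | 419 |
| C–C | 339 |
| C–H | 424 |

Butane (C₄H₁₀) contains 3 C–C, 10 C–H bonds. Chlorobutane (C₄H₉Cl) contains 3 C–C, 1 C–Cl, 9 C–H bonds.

D(Cl–Cl) ≈ 251 kJ/mol

Let D be the Cl–Cl bond energy.
Σ(broken) = 3×339 + 10×424 + 1×D = 5257 + D
Σ(formed) = 3×339 + 1×333 + 9×424 + 1×419 = 5585
ΔH = Σ(broken) − Σ(formed) = (5257 + D) − (5585) = −328 + D
Setting this equal to −77 kJ gives D = 251 kJ/mol.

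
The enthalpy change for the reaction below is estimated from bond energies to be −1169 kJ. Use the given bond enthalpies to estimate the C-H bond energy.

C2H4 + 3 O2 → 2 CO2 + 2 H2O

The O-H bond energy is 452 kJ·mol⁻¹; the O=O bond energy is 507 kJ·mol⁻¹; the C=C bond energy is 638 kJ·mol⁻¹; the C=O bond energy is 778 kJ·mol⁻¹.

D(C-H) ≈ 398 kJ/mol

Let D be the C-H bond energy.
Σ(broken) = 4×D + 1×638 + 3×507 = 2159 + 4D
Σ(formed) = 4×778 + 4×452 = 4920
ΔH = Σ(broken) − Σ(formed) = (2159 + 4D) − (4920) = −2761 + 4D
Setting this equal to −1169 kJ gives 4D = 1592, so D = 398 kJ/mol.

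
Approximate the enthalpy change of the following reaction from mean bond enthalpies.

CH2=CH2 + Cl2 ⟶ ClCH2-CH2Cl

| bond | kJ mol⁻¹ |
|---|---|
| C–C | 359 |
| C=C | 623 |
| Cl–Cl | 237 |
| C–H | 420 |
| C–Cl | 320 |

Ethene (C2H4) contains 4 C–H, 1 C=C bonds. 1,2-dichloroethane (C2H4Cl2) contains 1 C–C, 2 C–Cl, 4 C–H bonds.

Bonds broken (reactants):
  C–H: 4 × 420 = 1680
  C=C: 1 × 623 = 623
  Cl–Cl: 1 × 237 = 237
  Σ(broken) = 2540 kJ
Bonds formed (products):
  C–C: 1 × 359 = 359
  C–Cl: 2 × 320 = 640
  C–H: 4 × 420 = 1680
  Σ(formed) = 2679 kJ
ΔH = Σ(broken) − Σ(formed) = 2540 − 2679 = −139 kJ

ΔH ≈ −139 kJ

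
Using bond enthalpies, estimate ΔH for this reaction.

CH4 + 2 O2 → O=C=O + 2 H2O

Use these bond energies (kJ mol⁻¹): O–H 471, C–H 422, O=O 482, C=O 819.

Bonds broken (reactants):
  C–H: 4 × 422 = 1688
  O=O: 2 × 482 = 964
  Σ(broken) = 2652 kJ
Bonds formed (products):
  C=O: 2 × 819 = 1638
  O–H: 4 × 471 = 1884
  Σ(formed) = 3522 kJ
ΔH = Σ(broken) − Σ(formed) = 2652 − 3522 = −870 kJ

ΔH ≈ −870 kJ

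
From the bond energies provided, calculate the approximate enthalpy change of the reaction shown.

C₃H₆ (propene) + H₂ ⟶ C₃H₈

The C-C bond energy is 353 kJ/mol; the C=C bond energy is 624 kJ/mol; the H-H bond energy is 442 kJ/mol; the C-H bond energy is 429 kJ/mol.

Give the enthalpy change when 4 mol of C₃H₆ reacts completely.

Bonds broken (reactants):
  C-C: 1 × 353 = 353
  C-H: 6 × 429 = 2574
  C=C: 1 × 624 = 624
  H-H: 1 × 442 = 442
  Σ(broken) = 3993 kJ
Bonds formed (products):
  C-C: 2 × 353 = 706
  C-H: 8 × 429 = 3432
  Σ(formed) = 4138 kJ
ΔH = Σ(broken) − Σ(formed) = 3993 − 4138 = −145 kJ
For 4× the reaction as written: 4 × (−145) = −580 kJ

ΔH = −580 kJ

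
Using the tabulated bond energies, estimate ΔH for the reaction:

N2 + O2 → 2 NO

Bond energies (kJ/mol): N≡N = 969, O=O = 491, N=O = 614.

ΔH ≈ +232 kJ

Bonds broken (reactants):
  N≡N: 1 × 969 = 969
  O=O: 1 × 491 = 491
  Σ(broken) = 1460 kJ
Bonds formed (products):
  N=O: 2 × 614 = 1228
  Σ(formed) = 1228 kJ
ΔH = Σ(broken) − Σ(formed) = 1460 − 1228 = +232 kJ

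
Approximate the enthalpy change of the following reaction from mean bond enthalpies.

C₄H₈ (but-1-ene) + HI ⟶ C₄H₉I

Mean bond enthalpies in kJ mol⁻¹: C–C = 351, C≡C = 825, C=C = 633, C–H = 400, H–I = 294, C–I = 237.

Bonds broken (reactants):
  C–C: 2 × 351 = 702
  C–H: 8 × 400 = 3200
  C=C: 1 × 633 = 633
  H–I: 1 × 294 = 294
  Σ(broken) = 4829 kJ
Bonds formed (products):
  C–C: 3 × 351 = 1053
  C–H: 9 × 400 = 3600
  C–I: 1 × 237 = 237
  Σ(formed) = 4890 kJ
ΔH = Σ(broken) − Σ(formed) = 4829 − 4890 = −61 kJ

ΔH ≈ −61 kJ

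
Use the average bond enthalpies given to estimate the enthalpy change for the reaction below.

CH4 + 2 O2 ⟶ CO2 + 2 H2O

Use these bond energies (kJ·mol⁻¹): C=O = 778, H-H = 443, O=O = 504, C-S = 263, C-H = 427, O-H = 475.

Bonds broken (reactants):
  C-H: 4 × 427 = 1708
  O=O: 2 × 504 = 1008
  Σ(broken) = 2716 kJ
Bonds formed (products):
  C=O: 2 × 778 = 1556
  O-H: 4 × 475 = 1900
  Σ(formed) = 3456 kJ
ΔH = Σ(broken) − Σ(formed) = 2716 − 3456 = −740 kJ

ΔH ≈ −740 kJ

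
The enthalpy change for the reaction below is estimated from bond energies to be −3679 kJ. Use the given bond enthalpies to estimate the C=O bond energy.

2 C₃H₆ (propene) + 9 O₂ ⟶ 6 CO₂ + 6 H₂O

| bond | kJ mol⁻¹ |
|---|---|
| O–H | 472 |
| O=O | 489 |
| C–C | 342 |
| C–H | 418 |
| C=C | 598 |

Let D be the C=O bond energy.
Σ(broken) = 2×342 + 12×418 + 2×598 + 9×489 = 11297
Σ(formed) = 12×D + 12×472 = 5664 + 12D
ΔH = Σ(broken) − Σ(formed) = (11297) − (5664 + 12D) = +5633 − 12D
Setting this equal to −3679 kJ gives 12D = 9312, so D = 776 kJ/mol.

D(C=O) ≈ 776 kJ/mol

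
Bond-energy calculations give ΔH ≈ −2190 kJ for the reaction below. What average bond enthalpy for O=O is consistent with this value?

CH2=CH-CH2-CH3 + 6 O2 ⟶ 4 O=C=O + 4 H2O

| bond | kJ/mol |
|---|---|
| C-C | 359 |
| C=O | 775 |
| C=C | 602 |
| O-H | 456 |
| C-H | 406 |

D(O=O) ≈ 515 kJ/mol

Let D be the O=O bond energy.
Σ(broken) = 2×359 + 8×406 + 1×602 + 6×D = 4568 + 6D
Σ(formed) = 8×775 + 8×456 = 9848
ΔH = Σ(broken) − Σ(formed) = (4568 + 6D) − (9848) = −5280 + 6D
Setting this equal to −2190 kJ gives 6D = 3090, so D = 515 kJ/mol.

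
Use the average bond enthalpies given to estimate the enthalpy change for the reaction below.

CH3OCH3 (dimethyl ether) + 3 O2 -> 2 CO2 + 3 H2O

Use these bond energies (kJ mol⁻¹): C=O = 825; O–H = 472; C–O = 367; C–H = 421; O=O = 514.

ΔH ≈ −1330 kJ

Bonds broken (reactants):
  C–H: 6 × 421 = 2526
  C–O: 2 × 367 = 734
  O=O: 3 × 514 = 1542
  Σ(broken) = 4802 kJ
Bonds formed (products):
  C=O: 4 × 825 = 3300
  O–H: 6 × 472 = 2832
  Σ(formed) = 6132 kJ
ΔH = Σ(broken) − Σ(formed) = 4802 − 6132 = −1330 kJ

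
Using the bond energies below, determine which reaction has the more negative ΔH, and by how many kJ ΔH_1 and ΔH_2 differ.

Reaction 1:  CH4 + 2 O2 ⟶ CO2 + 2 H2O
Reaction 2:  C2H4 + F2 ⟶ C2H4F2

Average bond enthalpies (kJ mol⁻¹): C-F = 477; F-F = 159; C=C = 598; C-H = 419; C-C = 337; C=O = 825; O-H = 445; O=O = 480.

Reaction 1, by 260 kJ

Reaction 1:
  Bonds broken (reactants):
    C-H: 4 × 419 = 1676
    O=O: 2 × 480 = 960
    Σ(broken) = 2636 kJ
  Bonds formed (products):
    C=O: 2 × 825 = 1650
    O-H: 4 × 445 = 1780
    Σ(formed) = 3430 kJ
  ΔH_1 = 2636 − 3430 = −794 kJ
Reaction 2:
  Bonds broken (reactants):
    C-H: 4 × 419 = 1676
    C=C: 1 × 598 = 598
    F-F: 1 × 159 = 159
    Σ(broken) = 2433 kJ
  Bonds formed (products):
    C-C: 1 × 337 = 337
    C-F: 2 × 477 = 954
    C-H: 4 × 419 = 1676
    Σ(formed) = 2967 kJ
  ΔH_2 = 2433 − 2967 = −534 kJ
ΔH_1 − ΔH_2 = −260 kJ, so reaction 1 has the more negative ΔH; |ΔH_1 − ΔH_2| = 260 kJ.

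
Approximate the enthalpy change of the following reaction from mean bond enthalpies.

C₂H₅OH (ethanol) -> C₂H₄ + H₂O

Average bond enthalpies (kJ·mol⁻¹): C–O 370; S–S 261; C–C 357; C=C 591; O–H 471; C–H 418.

Bonds broken (reactants):
  C–C: 1 × 357 = 357
  C–H: 5 × 418 = 2090
  C–O: 1 × 370 = 370
  O–H: 1 × 471 = 471
  Σ(broken) = 3288 kJ
Bonds formed (products):
  C–H: 4 × 418 = 1672
  C=C: 1 × 591 = 591
  O–H: 2 × 471 = 942
  Σ(formed) = 3205 kJ
ΔH = Σ(broken) − Σ(formed) = 3288 − 3205 = +83 kJ

ΔH ≈ +83 kJ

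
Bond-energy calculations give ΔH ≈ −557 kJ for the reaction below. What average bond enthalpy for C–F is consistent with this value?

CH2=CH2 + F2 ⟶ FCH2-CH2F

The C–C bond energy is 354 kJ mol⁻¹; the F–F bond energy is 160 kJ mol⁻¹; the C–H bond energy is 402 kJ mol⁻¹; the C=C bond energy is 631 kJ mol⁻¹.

Let D be the C–F bond energy.
Σ(broken) = 4×402 + 1×631 + 1×160 = 2399
Σ(formed) = 1×354 + 2×D + 4×402 = 1962 + 2D
ΔH = Σ(broken) − Σ(formed) = (2399) − (1962 + 2D) = +437 − 2D
Setting this equal to −557 kJ gives 2D = 994, so D = 497 kJ/mol.

D(C–F) ≈ 497 kJ/mol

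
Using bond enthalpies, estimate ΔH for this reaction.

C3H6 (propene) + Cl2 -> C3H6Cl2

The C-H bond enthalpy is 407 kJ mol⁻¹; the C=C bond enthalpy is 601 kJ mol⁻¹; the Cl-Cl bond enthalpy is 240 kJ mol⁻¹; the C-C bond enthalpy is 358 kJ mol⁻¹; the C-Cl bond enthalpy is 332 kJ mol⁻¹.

Bonds broken (reactants):
  C-C: 1 × 358 = 358
  C-H: 6 × 407 = 2442
  C=C: 1 × 601 = 601
  Cl-Cl: 1 × 240 = 240
  Σ(broken) = 3641 kJ
Bonds formed (products):
  C-C: 2 × 358 = 716
  C-Cl: 2 × 332 = 664
  C-H: 6 × 407 = 2442
  Σ(formed) = 3822 kJ
ΔH = Σ(broken) − Σ(formed) = 3641 − 3822 = −181 kJ

ΔH ≈ −181 kJ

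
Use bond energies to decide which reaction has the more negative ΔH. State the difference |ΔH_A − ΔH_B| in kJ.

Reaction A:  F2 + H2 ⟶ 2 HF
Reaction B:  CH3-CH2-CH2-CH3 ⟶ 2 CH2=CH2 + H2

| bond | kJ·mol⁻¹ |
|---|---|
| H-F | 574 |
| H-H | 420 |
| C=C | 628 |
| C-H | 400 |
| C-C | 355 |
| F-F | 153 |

Reaction A, by 764 kJ

Reaction A:
  Bonds broken (reactants):
    F-F: 1 × 153 = 153
    H-H: 1 × 420 = 420
    Σ(broken) = 573 kJ
  Bonds formed (products):
    H-F: 2 × 574 = 1148
    Σ(formed) = 1148 kJ
  ΔH_A = 573 − 1148 = −575 kJ
Reaction B:
  Bonds broken (reactants):
    C-C: 3 × 355 = 1065
    C-H: 10 × 400 = 4000
    Σ(broken) = 5065 kJ
  Bonds formed (products):
    C-H: 8 × 400 = 3200
    C=C: 2 × 628 = 1256
    H-H: 1 × 420 = 420
    Σ(formed) = 4876 kJ
  ΔH_B = 5065 − 4876 = +189 kJ
ΔH_A − ΔH_B = −764 kJ, so reaction A has the more negative ΔH; |ΔH_A − ΔH_B| = 764 kJ.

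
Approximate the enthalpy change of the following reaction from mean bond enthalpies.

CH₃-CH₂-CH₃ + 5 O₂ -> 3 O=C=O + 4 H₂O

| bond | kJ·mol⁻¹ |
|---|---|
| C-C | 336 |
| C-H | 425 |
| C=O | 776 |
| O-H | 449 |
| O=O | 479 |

Bonds broken (reactants):
  C-C: 2 × 336 = 672
  C-H: 8 × 425 = 3400
  O=O: 5 × 479 = 2395
  Σ(broken) = 6467 kJ
Bonds formed (products):
  C=O: 6 × 776 = 4656
  O-H: 8 × 449 = 3592
  Σ(formed) = 8248 kJ
ΔH = Σ(broken) − Σ(formed) = 6467 − 8248 = −1781 kJ

ΔH ≈ −1781 kJ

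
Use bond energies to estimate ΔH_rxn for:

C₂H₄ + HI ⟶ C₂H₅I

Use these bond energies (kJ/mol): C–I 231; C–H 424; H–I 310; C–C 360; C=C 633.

ΔH ≈ −72 kJ

Bonds broken (reactants):
  C–H: 4 × 424 = 1696
  C=C: 1 × 633 = 633
  H–I: 1 × 310 = 310
  Σ(broken) = 2639 kJ
Bonds formed (products):
  C–C: 1 × 360 = 360
  C–H: 5 × 424 = 2120
  C–I: 1 × 231 = 231
  Σ(formed) = 2711 kJ
ΔH = Σ(broken) − Σ(formed) = 2639 − 2711 = −72 kJ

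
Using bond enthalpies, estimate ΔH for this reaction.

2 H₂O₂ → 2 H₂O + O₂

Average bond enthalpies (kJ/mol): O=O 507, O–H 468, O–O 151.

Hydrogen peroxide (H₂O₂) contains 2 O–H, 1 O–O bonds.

ΔH ≈ −205 kJ

Bonds broken (reactants):
  O–H: 4 × 468 = 1872
  O–O: 2 × 151 = 302
  Σ(broken) = 2174 kJ
Bonds formed (products):
  O–H: 4 × 468 = 1872
  O=O: 1 × 507 = 507
  Σ(formed) = 2379 kJ
ΔH = Σ(broken) − Σ(formed) = 2174 − 2379 = −205 kJ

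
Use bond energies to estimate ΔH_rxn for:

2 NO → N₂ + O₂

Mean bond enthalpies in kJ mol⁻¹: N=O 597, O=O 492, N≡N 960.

Bonds broken (reactants):
  N=O: 2 × 597 = 1194
  Σ(broken) = 1194 kJ
Bonds formed (products):
  N≡N: 1 × 960 = 960
  O=O: 1 × 492 = 492
  Σ(formed) = 1452 kJ
ΔH = Σ(broken) − Σ(formed) = 1194 − 1452 = −258 kJ

ΔH ≈ −258 kJ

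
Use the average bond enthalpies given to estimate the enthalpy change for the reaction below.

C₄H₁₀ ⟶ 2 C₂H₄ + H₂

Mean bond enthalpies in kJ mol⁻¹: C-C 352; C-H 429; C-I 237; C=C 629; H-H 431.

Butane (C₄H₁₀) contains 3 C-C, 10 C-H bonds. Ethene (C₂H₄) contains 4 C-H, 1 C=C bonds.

ΔH ≈ +225 kJ

Bonds broken (reactants):
  C-C: 3 × 352 = 1056
  C-H: 10 × 429 = 4290
  Σ(broken) = 5346 kJ
Bonds formed (products):
  C-H: 8 × 429 = 3432
  C=C: 2 × 629 = 1258
  H-H: 1 × 431 = 431
  Σ(formed) = 5121 kJ
ΔH = Σ(broken) − Σ(formed) = 5346 − 5121 = +225 kJ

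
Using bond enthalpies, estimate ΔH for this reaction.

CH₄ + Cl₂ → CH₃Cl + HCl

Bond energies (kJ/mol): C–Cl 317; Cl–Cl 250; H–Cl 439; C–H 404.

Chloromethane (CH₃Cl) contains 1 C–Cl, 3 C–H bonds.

Bonds broken (reactants):
  C–H: 4 × 404 = 1616
  Cl–Cl: 1 × 250 = 250
  Σ(broken) = 1866 kJ
Bonds formed (products):
  C–Cl: 1 × 317 = 317
  C–H: 3 × 404 = 1212
  H–Cl: 1 × 439 = 439
  Σ(formed) = 1968 kJ
ΔH = Σ(broken) − Σ(formed) = 1866 − 1968 = −102 kJ

ΔH ≈ −102 kJ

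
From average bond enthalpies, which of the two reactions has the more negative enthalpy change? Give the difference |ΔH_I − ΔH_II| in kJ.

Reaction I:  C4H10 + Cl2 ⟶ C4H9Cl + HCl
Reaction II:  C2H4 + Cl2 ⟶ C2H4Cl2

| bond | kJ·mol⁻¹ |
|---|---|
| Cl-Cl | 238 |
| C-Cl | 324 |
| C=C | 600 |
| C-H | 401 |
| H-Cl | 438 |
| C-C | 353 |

Reaction II, by 40 kJ

Reaction I:
  Bonds broken (reactants):
    C-C: 3 × 353 = 1059
    C-H: 10 × 401 = 4010
    Cl-Cl: 1 × 238 = 238
    Σ(broken) = 5307 kJ
  Bonds formed (products):
    C-C: 3 × 353 = 1059
    C-Cl: 1 × 324 = 324
    C-H: 9 × 401 = 3609
    H-Cl: 1 × 438 = 438
    Σ(formed) = 5430 kJ
  ΔH_I = 5307 − 5430 = −123 kJ
Reaction II:
  Bonds broken (reactants):
    C-H: 4 × 401 = 1604
    C=C: 1 × 600 = 600
    Cl-Cl: 1 × 238 = 238
    Σ(broken) = 2442 kJ
  Bonds formed (products):
    C-C: 1 × 353 = 353
    C-Cl: 2 × 324 = 648
    C-H: 4 × 401 = 1604
    Σ(formed) = 2605 kJ
  ΔH_II = 2442 − 2605 = −163 kJ
ΔH_I − ΔH_II = +40 kJ, so reaction II has the more negative ΔH; |ΔH_I − ΔH_II| = 40 kJ.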